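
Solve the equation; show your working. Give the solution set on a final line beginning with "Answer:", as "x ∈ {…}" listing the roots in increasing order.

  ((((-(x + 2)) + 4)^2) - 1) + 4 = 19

Step 1. [((((-(x + 2)) + 4)^2) - 1) + 4 = 19] 4 comes off first (subtract 4) ⇒ sub: (((-(x + 2)) + 4)^2) - 1 = 15.
Step 2. [(((-(x + 2)) + 4)^2) - 1 = 15] peel the -1: add 1 from each side. So sub: ((-(x + 2)) + 4)^2 = 16.
Step 3. [((-(x + 2)) + 4)^2 = 16] LHS squared, RHS 16 ≥ 0: apply √ (±). So sqrt: (-(x + 2)) + 4 = 4 or -4.
Step 4. [(-(x + 2)) + 4 = 4 or -4] the outer +4 inverts by subtracting 4, so sub: -(x + 2) = 0 or -8.
Step 5. [-(x + 2) = 0 or -8] flip signs both sides ⇒ neg: x + 2 = 0 or 8.
Step 6. [x + 2 = 0 or 8] +2 is outermost — subtract 2 both sides. So sub: x = -2 or 6.

Answer: x ∈ {-2, 6}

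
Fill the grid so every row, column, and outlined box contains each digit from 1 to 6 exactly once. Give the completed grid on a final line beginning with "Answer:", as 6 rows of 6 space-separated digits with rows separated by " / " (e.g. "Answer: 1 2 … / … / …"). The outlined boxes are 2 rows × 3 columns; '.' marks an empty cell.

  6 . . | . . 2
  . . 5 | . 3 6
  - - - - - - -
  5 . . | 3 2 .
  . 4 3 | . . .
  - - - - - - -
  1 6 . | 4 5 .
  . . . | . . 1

Step 1. [r2c4∈{1}] only 1 remains possible at r2c4. So r2c4=1.
Step 2. [r6c4∈{2,6}] col 4 places 2 nowhere but r6c4, so r6c4=2.
Step 3. [r2c1∈{2,4}] in row 2, 4 fits only at r2c1 ⇒ r2c1=4.
Step 4. [r3c2∈{1}] only 1 remains possible at r3c2, so r3c2=1.
Step 5. [r4c4∈{5,6}] in col 4, 6 fits only at r4c4. So r4c4=6.
Step 6. [r6c2∈{3,5}] r6c2 is the only open cell in row 6 admitting 5 ⇒ r6c2=5.
Step 7. [r5c6∈{3}] r5c6 has the single candidate 3 ⇒ r5c6=3.
Step 8. [r6c3∈{4}] r6c3 is down to just 4, so r6c3=4.
Step 9. [r4c1∈{2}] r4c1 is down to just 2. So r4c1=2.
Step 10. [r1c4∈{5}] r1c4's peers cover all but 5 ⇒ r1c4=5.
Step 11. [r3c3∈{6}] r3c3 is down to just 6. So r3c3=6.
Step 12. [r1c2∈{3}] nothing but 3 survives at r1c2. So r1c2=3.
Step 13. [r2c2∈{2}] nothing but 2 survives at r2c2. So r2c2=2.
Step 14. [r1c3∈{1}] r1c3's peers cover all but 1. So r1c3=1.
Step 15. [r4c5∈{1}] nothing but 1 survives at r4c5, so r4c5=1.
Step 16. [r6c1∈{3}] only 3 remains possible at r6c1, so r6c1=3.
Step 17. [r6c5∈{6}] r6c5's peers cover all but 6, so r6c5=6.
Step 18. [r4c6∈{5}] nothing but 5 survives at r4c6 ⇒ r4c6=5.
Step 19. [r3c6∈{4}] r3c6 is down to just 4. So r3c6=4.
Step 20. [r5c3∈{2}] r5c3 is down to just 2. So r5c3=2.
Step 21. [r1c5∈{4}] nothing but 4 survives at r1c5 ⇒ r1c5=4.

Answer: 6 3 1 5 4 2 / 4 2 5 1 3 6 / 5 1 6 3 2 4 / 2 4 3 6 1 5 / 1 6 2 4 5 3 / 3 5 4 2 6 1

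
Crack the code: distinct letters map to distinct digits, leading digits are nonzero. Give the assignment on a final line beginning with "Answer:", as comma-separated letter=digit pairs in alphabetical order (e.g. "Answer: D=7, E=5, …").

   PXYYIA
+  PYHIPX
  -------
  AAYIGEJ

Step 1. [col 1: A + X ≡ J (mod 10)] J=0 is one option consistent with column 1 (A + X ≡ J (mod 10), carry-in 0) — take it, so J=0.
Step 2. [col 1: A + X ≡ J (mod 10)] no forcing yet in column 1 (carry-in 0); A=1 is free and consistent — try it. So A=1.
Step 3. [col 1: A + X ≡ J (mod 10)] column 1 reads A+X+carry(0)=J with A=1, J=0; with digits 0,1 already taken and all letters distinct, the only value for X is 9. So X=9.
Step 4. [col 2: I + P ≡ E (mod 10)] I=6 is one option consistent with column 2 (I + P ≡ E (mod 10), carry-in 1) — take it ⇒ I=6.
Step 5. [col 2: I + P ≡ E (mod 10)] column 2 (I + P ≡ E (mod 10), carry-in 1) doesn't pin P yet; pick P=5 and continue, so P=5.
Step 6. [col 2: I + P ≡ E (mod 10)] in column 2 we have I+P≡E with carry-in 1; given I=6, P=5 and digits 0,1,5,6,9 already taken and all letters distinct, that pins E to 2 ⇒ E=2.
Step 7. [col 3: Y + I ≡ G (mod 10)] from column 3 (I=6, carry-in 1, digits 0,1,2,5,6,9 already taken and all letters distinct): Y must equal 7, so Y=7.
Step 8. [col 3: Y + I ≡ G (mod 10)] in column 3 we have Y+I≡G with carry-in 1; given Y=7, I=6 and digits 0,1,2,5,6,7,9 already taken and all letters distinct, that pins G to 4 ⇒ G=4.
Step 9. [col 4: Y + H ≡ I (mod 10)] in column 4 we have Y+H≡I with carry-in 1; given Y=7, I=6 and digits 0,1,2,4,5,6,7,9 already taken and all letters distinct, that pins H to 8. So H=8.

Answer: A=1, E=2, G=4, H=8, I=6, J=0, P=5, X=9, Y=7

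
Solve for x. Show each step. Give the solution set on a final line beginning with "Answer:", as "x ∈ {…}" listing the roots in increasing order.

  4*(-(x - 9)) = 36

Step 1. [4*(-(x - 9)) = 36] divide by the outer 4 ⇒ div: -(x - 9) = 9.
Step 2. [-(x - 9) = 9] flip signs both sides ⇒ neg: x - 9 = -9.
Step 3. [x - 9 = -9] the outer -9 inverts by adding 9 ⇒ sub: x = 0.

Answer: x ∈ {0}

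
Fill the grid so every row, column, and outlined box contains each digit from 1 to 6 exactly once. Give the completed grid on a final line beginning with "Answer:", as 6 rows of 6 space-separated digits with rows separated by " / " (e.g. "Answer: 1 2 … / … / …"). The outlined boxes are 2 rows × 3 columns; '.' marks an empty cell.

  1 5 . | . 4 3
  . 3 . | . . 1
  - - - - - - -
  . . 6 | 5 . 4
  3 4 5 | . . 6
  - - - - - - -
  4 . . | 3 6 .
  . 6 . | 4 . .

Step 1. [r6c5∈{1,2,5}] in box 6, 1 fits only at r6c5, so r6c5=1.
Step 2. [r1c3∈{2}] nothing but 2 survives at r1c3 ⇒ r1c3=2.
Step 3. [r3c1∈{2}] r3c1's peers cover all but 2. So r3c1=2.
Step 4. [r5c6∈{2,5}] 5 has one home in row 5: r5c6, so r5c6=5.
Step 5. [r4c5∈{2}] r4c5's peers cover all but 2 ⇒ r4c5=2.
Step 6. [r3c2∈{1}] r3c2 has the single candidate 1. So r3c2=1.
Step 7. [r2c4∈{2,6}] 2 has one home in row 2: r2c4, so r2c4=2.
Step 8. [r5c3∈{1}] only 1 remains possible at r5c3, so r5c3=1.
Step 9. [r4c4∈{1}] r4c4 is down to just 1 ⇒ r4c4=1.
Step 10. [r2c3∈{4}] r2c3 is down to just 4, so r2c3=4.
Step 11. [r6c1∈{5}] nothing but 5 survives at r6c1, so r6c1=5.
Step 12. [r6c6∈{2}] r6c6 has the single candidate 2, so r6c6=2.
Step 13. [r5c2∈{2}] only 2 remains possible at r5c2 ⇒ r5c2=2.
Step 14. [r1c4∈{6}] r1c4 has the single candidate 6 ⇒ r1c4=6.
Step 15. [r2c5∈{5}] only 5 remains possible at r2c5 ⇒ r2c5=5.
Step 16. [r6c3∈{3}] r6c3 has the single candidate 3. So r6c3=3.
Step 17. [r3c5∈{3}] r3c5's peers cover all but 3. So r3c5=3.
Step 18. [r2c1∈{6}] r2c1 is down to just 6. So r2c1=6.

Answer: 1 5 2 6 4 3 / 6 3 4 2 5 1 / 2 1 6 5 3 4 / 3 4 5 1 2 6 / 4 2 1 3 6 5 / 5 6 3 4 1 2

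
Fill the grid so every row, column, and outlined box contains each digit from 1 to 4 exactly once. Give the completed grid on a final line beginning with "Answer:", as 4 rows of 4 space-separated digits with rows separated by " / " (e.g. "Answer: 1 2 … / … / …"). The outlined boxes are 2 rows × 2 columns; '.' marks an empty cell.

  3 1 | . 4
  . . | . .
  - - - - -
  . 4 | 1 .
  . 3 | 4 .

Step 1. [r2c2∈{2}] r2c2 is down to just 2. So r2c2=2.
Step 2. [r4c4∈{2}] nothing but 2 survives at r4c4 ⇒ r4c4=2.
Step 3. [r2c4∈{1,3}] row 2 places 1 nowhere but r2c4, so r2c4=1.
Step 4. [r4c1∈{1}] r4c1 has the single candidate 1. So r4c1=1.
Step 5. [r2c3∈{3}] only 3 remains possible at r2c3. So r2c3=3.
Step 6. [r2c1∈{4}] nothing but 4 survives at r2c1, so r2c1=4.
Step 7. [r3c1∈{2}] nothing but 2 survives at r3c1, so r3c1=2.
Step 8. [r1c3∈{2}] r1c3 is down to just 2 ⇒ r1c3=2.
Step 9. [r3c4∈{3}] r3c4 is down to just 3, so r3c4=3.

Answer: 3 1 2 4 / 4 2 3 1 / 2 4 1 3 / 1 3 4 2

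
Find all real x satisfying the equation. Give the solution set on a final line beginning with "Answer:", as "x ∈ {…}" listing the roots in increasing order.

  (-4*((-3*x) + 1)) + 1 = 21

Step 1. [(-4*((-3*x) + 1)) + 1 = 21] +1 is outermost — subtract 1 both sides ⇒ sub: -4*((-3*x) + 1) = 20.
Step 2. [-4*((-3*x) + 1) = 20] -4·(inner) — divide through by -4 ⇒ div: (-3*x) + 1 = -5.
Step 3. [(-3*x) + 1 = -5] +1 is outermost — subtract 1 both sides, so sub: -3*x = -6.
Step 4. [-3*x = -6] -3·(inner) — divide through by -3. So div: x = 2.

Answer: x ∈ {2}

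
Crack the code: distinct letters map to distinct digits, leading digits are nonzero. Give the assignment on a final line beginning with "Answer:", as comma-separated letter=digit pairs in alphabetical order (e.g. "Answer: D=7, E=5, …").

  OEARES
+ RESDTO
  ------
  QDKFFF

Step 1. [col 1: S + O ≡ F (mod 10)] several values work for F in column 1 (S + O ≡ F (mod 10), carry-in 0); try F=7. So F=7.
Step 2. [col 1: S + O ≡ F (mod 10)] several values work for S in column 1 (S + O ≡ F (mod 10), carry-in 0); try S=2 ⇒ S=2.
Step 3. [col 1: S + O ≡ F (mod 10)] from column 1 (S=2, F=7, carry-in 0, digits 2,7 already taken and all letters distinct): O must equal 5, so O=5.
Step 4. [col 2: E + T ≡ F (mod 10)] column 2 (E + T ≡ F (mod 10), carry-in 0) doesn't pin E yet; pick E=1 and continue ⇒ E=1.
Step 5. [col 2: E + T ≡ F (mod 10)] column 2: given E=1, F=7, carry-in 0, and digits 1,2,5,7 already taken and all letters distinct, E+T≡F (mod 10) forces T=6. So T=6.
Step 6. [col 3: R + D ≡ F (mod 10)] column 3 (R + D ≡ F (mod 10), carry-in 0) doesn't pin R yet; pick R=4 and continue, so R=4.
Step 7. [col 3: R + D ≡ F (mod 10)] column 3: given R=4, F=7, carry-in 0, and digits 1,2,4,5,6,7 already taken and all letters distinct, R+D≡F (mod 10) forces D=3, so D=3.
Step 8. [col 4: A + S ≡ K (mod 10)] from column 4 (S=2, carry-in 0, digits 1,2,3,4,5,6,7 already taken and all letters distinct): K must equal 0 ⇒ K=0.
Step 9. [col 4: A + S ≡ K (mod 10)] from column 4 (S=2, K=0, carry-in 0, digits 0,1,2,3,4,5,6,7 already taken and all letters distinct): A must equal 8, so A=8.
Step 10. [col 6: O + R ≡ Q (mod 10)] column 6: given O=5, R=4, carry-in 0, and digits 0,1,2,3,4,5,6,7,8 already taken and all letters distinct, O+R≡Q (mod 10) forces Q=9, so Q=9.

Answer: A=8, D=3, E=1, F=7, K=0, O=5, Q=9, R=4, S=2, T=6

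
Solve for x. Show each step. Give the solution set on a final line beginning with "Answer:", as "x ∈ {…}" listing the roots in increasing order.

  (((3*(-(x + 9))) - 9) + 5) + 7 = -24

Step 1. [(((3*(-(x + 9))) - 9) + 5) + 7 = -24] peel the +7: subtract 7 from each side ⇒ sub: ((3*(-(x + 9))) - 9) + 5 = -31.
Step 2. [((3*(-(x + 9))) - 9) + 5 = -31] the outer +5 inverts by subtracting 5, so sub: (3*(-(x + 9))) - 9 = -36.
Step 3. [(3*(-(x + 9))) - 9 = -36] 3 divides every term; factor it out. So factor: (-(x + 9)) - 3 = -12.
Step 4. [(-(x + 9)) - 3 = -12] peel the -3: add 3 from each side ⇒ sub: -(x + 9) = -9.
Step 5. [-(x + 9) = -9] flip signs both sides. So neg: x + 9 = 9.
Step 6. [x + 9 = 9] 9 comes off first (subtract 9), so sub: x = 0.

Answer: x ∈ {0}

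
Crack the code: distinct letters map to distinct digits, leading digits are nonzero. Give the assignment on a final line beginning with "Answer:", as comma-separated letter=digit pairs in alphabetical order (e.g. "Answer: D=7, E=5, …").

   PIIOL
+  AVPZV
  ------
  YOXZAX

Step 1. [col 1: L + V ≡ X (mod 10)] several values work for L in column 1 (L + V ≡ X (mod 10), carry-in 0); try L=9, so L=9.
Step 2. [col 1: L + V ≡ X (mod 10)] no forcing yet in column 1 (carry-in 0); X=6 is free and consistent — try it, so X=6.
Step 3. [Y] Y is the leading digit of a 6-digit sum of two 5-digit numbers; the final carry is exactly 1, so Y=1.
Step 4. [col 1: L + V ≡ X (mod 10)] column 1: given L=9, X=6, carry-in 0, and digits 1,6,9 already taken and all letters distinct, L+V≡X (mod 10) forces V=7, so V=7.
Step 5. [col 2: O + Z ≡ A (mod 10)] column 2 (O + Z ≡ A (mod 10), carry-in 1) doesn't pin O yet; pick O=0 and continue. So O=0.
Step 6. [col 2: O + Z ≡ A (mod 10)] Z=3 is one option consistent with column 2 (O + Z ≡ A (mod 10), carry-in 1) — take it ⇒ Z=3.
Step 7. [col 2: O + Z ≡ A (mod 10)] column 2: given O=0, Z=3, carry-in 1, and digits 0,1,3,6,7,9 already taken and all letters distinct, O+Z≡A (mod 10) forces A=4. So A=4.
Step 8. [col 3: I + P ≡ Z (mod 10)] no forcing yet in column 3 (carry-in 0); P=5 is free and consistent — try it. So P=5.
Step 9. [col 3: I + P ≡ Z (mod 10)] column 3 reads I+P+carry(0)=Z with P=5, Z=3; with digits 0,1,3,4,5,6,7,9 already taken and all letters distinct, the only value for I is 8. So I=8.

Answer: A=4, I=8, L=9, O=0, P=5, V=7, X=6, Y=1, Z=3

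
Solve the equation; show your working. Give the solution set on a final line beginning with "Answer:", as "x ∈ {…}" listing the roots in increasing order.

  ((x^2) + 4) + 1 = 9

Step 1. [((x^2) + 4) + 1 = 9] +1 is outermost — subtract 1 both sides, so sub: (x^2) + 4 = 8.
Step 2. [(x^2) + 4 = 8] peel the +4: subtract 4 from each side. So sub: x^2 = 4.
Step 3. [x^2 = 4] √ both sides: 4 ≥ 0 gives two branches. So sqrt: x = 2 or -2.

Answer: x ∈ {-2, 2}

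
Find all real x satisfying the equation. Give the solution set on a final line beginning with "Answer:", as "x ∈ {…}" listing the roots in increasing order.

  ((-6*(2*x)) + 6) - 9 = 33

Step 1. [((-6*(2*x)) + 6) - 9 = 33] add 9: x sits inside (… - 9), so sub: (-6*(2*x)) + 6 = 42.
Step 2. [(-6*(2*x)) + 6 = 42] 6 comes off first (subtract 6) ⇒ sub: -6*(2*x) = 36.
Step 3. [-6*(2*x) = 36] -6·(inner) — divide through by -6 ⇒ div: 2*x = -6.
Step 4. [2*x = -6] LHS = 2·(…); ÷2 both sides, so div: x = -3.

Answer: x ∈ {-3}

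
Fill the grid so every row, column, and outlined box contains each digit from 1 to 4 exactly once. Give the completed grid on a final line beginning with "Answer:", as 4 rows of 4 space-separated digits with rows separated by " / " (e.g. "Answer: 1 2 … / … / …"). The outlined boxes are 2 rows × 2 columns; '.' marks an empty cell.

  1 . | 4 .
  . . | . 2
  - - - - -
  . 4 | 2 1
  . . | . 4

Step 1. [r2c2∈{3}] r2c2 has the single candidate 3, so r2c2=3.
Step 2. [r4c1∈{2,3}] col 1 places 2 nowhere but r4c1 ⇒ r4c1=2.
Step 3. [r2c3∈{1}] r2c3 is down to just 1, so r2c3=1.
Step 4. [r1c4∈{3}] nothing but 3 survives at r1c4. So r1c4=3.
Step 5. [r1c2∈{2}] r1c2 has the single candidate 2 ⇒ r1c2=2.
Step 6. [r3c1∈{3}] r3c1 has the single candidate 3, so r3c1=3.
Step 7. [r4c2∈{1}] r4c2's peers cover all but 1 ⇒ r4c2=1.
Step 8. [r4c3∈{3}] nothing but 3 survives at r4c3. So r4c3=3.
Step 9. [r2c1∈{4}] r2c1 is down to just 4 ⇒ r2c1=4.

Answer: 1 2 4 3 / 4 3 1 2 / 3 4 2 1 / 2 1 3 4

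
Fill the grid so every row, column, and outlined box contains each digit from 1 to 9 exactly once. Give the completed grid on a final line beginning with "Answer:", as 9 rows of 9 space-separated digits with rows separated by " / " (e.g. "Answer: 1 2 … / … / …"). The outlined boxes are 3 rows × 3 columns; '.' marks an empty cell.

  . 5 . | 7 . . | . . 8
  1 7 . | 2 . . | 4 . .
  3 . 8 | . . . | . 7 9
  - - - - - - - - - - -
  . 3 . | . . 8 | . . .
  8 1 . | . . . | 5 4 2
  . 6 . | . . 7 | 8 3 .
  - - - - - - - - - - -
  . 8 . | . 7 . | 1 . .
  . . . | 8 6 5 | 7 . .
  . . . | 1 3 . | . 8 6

Step 1. [r5c5∈{9}] only 9 remains possible at r5c5, so r5c5=9.
Step 2. [r7c4∈{4,9}] col 4 places 9 nowhere but r7c4. So r7c4=9.
Step 3. [r1c8∈{1,2,6}] in box 3, 1 fits only at r1c8 ⇒ r1c8=1.
Step 4. [r1c5∈{4}] r1c5 is down to just 4, so r1c5=4.
Step 5. [r1c7∈{2,3,6}] col 7 places 3 nowhere but r1c7, so r1c7=3.
Step 6. [r8c3∈{1,2,3,4,9}] row 8 places 1 nowhere but r8c3 ⇒ r8c3=1.
Step 7. [r7c3∈{2,3,4,5,6}] 3 has one home in col 3: r7c3 ⇒ r7c3=3.
Step 8. [r7c1∈{2,4,5,6}] across row 7, 6 lands solely at r7c1, so r7c1=6.
Step 9. [r4c9∈{1,7}] r4c9 is the only open cell in col 9 admitting 7. So r4c9=7.
Step 10. [r9c1∈{2,4,5,7,9}] 7 has one home in col 1: r9c1. So r9c1=7.
Step 11. [r9c3∈{2,4,5,9}] row 9 places 5 nowhere but r9c3 ⇒ r9c3=5.
Step 12. [r4c5∈{1,2,5}] across row 4, 1 lands solely at r4c5 ⇒ r4c5=1.
Step 13. [r3c7∈{2,6}] 2 has one home in box 3: r3c7, so r3c7=2.
Step 14. [r2c8∈{5,6}] 6 has one home in box 3: r2c8, so r2c8=6.
Step 15. [r2c3∈{9}] r2c3 has the single candidate 9 ⇒ r2c3=9.
Step 16. [r6c1∈{2,4,5,9}] in row 6, 9 fits only at r6c1. So r6c1=9.
Step 17. [r1c1∈{2}] only 2 remains possible at r1c1. So r1c1=2.
Step 18. [r8c1∈{4}] r8c1 has the single candidate 4, so r8c1=4.
Step 19. [r9c7∈{9}] only 9 remains possible at r9c7. So r9c7=9.
Step 20. [r3c5∈{5}] nothing but 5 survives at r3c5, so r3c5=5.
Step 21. [r3c4∈{6}] r3c4's peers cover all but 6, so r3c4=6.
Step 22. [r8c8∈{2}] r8c8's peers cover all but 2, so r8c8=2.
Step 23. [r7c9∈{4,5}] 4 has one home in col 9: r7c9. So r7c9=4.
Step 24. [r4c3∈{2,4}] r4c3 is the only open cell in row 4 admitting 2 ⇒ r4c3=2.
Step 25. [r4c4∈{4,5}] row 4 places 4 nowhere but r4c4. So r4c4=4.
Step 26. [r9c2∈{2}] nothing but 2 survives at r9c2, so r9c2=2.
Step 27. [r5c4∈{3}] nothing but 3 survives at r5c4. So r5c4=3.
Step 28. [r3c6∈{1}] r3c6's peers cover all but 1. So r3c6=1.
Step 29. [r1c3∈{6}] r1c3's peers cover all but 6. So r1c3=6.
Step 30. [r6c9∈{1}] r6c9 has the single candidate 1, so r6c9=1.
Step 31. [r5c3∈{7}] nothing but 7 survives at r5c3. So r5c3=7.
Step 32. [r6c3∈{4}] only 4 remains possible at r6c3 ⇒ r6c3=4.
Step 33. [r4c8∈{9}] r4c8 has the single candidate 9 ⇒ r4c8=9.
Step 34. [r7c8∈{5}] r7c8 is down to just 5. So r7c8=5.
Step 35. [r8c9∈{3}] r8c9 has the single candidate 3. So r8c9=3.
Step 36. [r7c6∈{2}] only 2 remains possible at r7c6. So r7c6=2.
Step 37. [r4c1∈{5}] nothing but 5 survives at r4c1, so r4c1=5.
Step 38. [r1c6∈{9}] r1c6's peers cover all but 9. So r1c6=9.
Step 39. [r2c6∈{3}] nothing but 3 survives at r2c6 ⇒ r2c6=3.
Step 40. [r2c5∈{8}] r2c5 is down to just 8, so r2c5=8.
Step 41. [r3c2∈{4}] nothing but 4 survives at r3c2. So r3c2=4.
Step 42. [r9c6∈{4}] r9c6 is down to just 4. So r9c6=4.
Step 43. [r2c9∈{5}] r2c9's peers cover all but 5 ⇒ r2c9=5.
Step 44. [r5c6∈{6}] only 6 remains possible at r5c6, so r5c6=6.
Step 45. [r6c4∈{5}] r6c4's peers cover all but 5. So r6c4=5.
Step 46. [r4c7∈{6}] nothing but 6 survives at r4c7 ⇒ r4c7=6.
Step 47. [r8c2∈{9}] nothing but 9 survives at r8c2, so r8c2=9.
Step 48. [r6c5∈{2}] r6c5 has the single candidate 2. So r6c5=2.

Answer: 2 5 6 7 4 9 3 1 8 / 1 7 9 2 8 3 4 6 5 / 3 4 8 6 5 1 2 7 9 / 5 3 2 4 1 8 6 9 7 / 8 1 7 3 9 6 5 4 2 / 9 6 4 5 2 7 8 3 1 / 6 8 3 9 7 2 1 5 4 / 4 9 1 8 6 5 7 2 3 / 7 2 5 1 3 4 9 8 6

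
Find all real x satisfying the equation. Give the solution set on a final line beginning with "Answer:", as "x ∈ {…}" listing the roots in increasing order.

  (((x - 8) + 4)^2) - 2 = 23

Step 1. [(((x - 8) + 4)^2) - 2 = 23] 2 comes off first (add 2) ⇒ sub: ((x - 8) + 4)^2 = 25.
Step 2. [((x - 8) + 4)^2 = 25] √ both sides: 25 ≥ 0 gives two branches ⇒ sqrt: (x - 8) + 4 = 5 or -5.
Step 3. [(x - 8) + 4 = 5 or -5] the outer +4 inverts by subtracting 4. So sub: x - 8 = 1 or -9.
Step 4. [x - 8 = 1 or -9] peel the -8: add 8 from each side. So sub: x = 9 or -1.

Answer: x ∈ {-1, 9}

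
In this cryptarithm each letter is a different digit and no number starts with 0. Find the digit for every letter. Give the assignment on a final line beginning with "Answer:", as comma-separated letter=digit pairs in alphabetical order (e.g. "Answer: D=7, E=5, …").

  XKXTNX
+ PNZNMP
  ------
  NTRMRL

Step 1. [col 1: X + P ≡ L (mod 10)] no forcing yet in column 1 (carry-in 0); P=2 is free and consistent — try it, so P=2.
Step 2. [col 1: X + P ≡ L (mod 10)] L=6 is one option consistent with column 1 (X + P ≡ L (mod 10), carry-in 0) — take it ⇒ L=6.
Step 3. [col 1: X + P ≡ L (mod 10)] from column 1 (P=2, L=6, carry-in 0, digits 2,6 already taken and all letters distinct): X must equal 4, so X=4.
Step 4. [col 2: N + M ≡ R (mod 10)] no forcing yet in column 2 (carry-in 0); N=7 is free and consistent — try it, so N=7.
Step 5. [col 2: N + M ≡ R (mod 10)] several values work for M in column 2 (N + M ≡ R (mod 10), carry-in 0); try M=8, so M=8.
Step 6. [col 2: N + M ≡ R (mod 10)] from column 2 (N=7, M=8, carry-in 0, digits 2,4,6,7,8 already taken and all letters distinct): R must equal 5 ⇒ R=5.
Step 7. [col 3: T + N ≡ M (mod 10)] column 3 reads T+N+carry(1)=M with N=7, M=8; with digits 2,4,5,6,7,8 already taken and all letters distinct, the only value for T is 0. So T=0.
Step 8. [col 4: X + Z ≡ R (mod 10)] in column 4 we have X+Z≡R with carry-in 0; given X=4, R=5 and digits 0,2,4,5,6,7,8 already taken and all letters distinct, that pins Z to 1 ⇒ Z=1.
Step 9. [col 5: K + N ≡ T (mod 10)] from column 5 (N=7, T=0, carry-in 0, digits 0,1,2,4,5,6,7,8 already taken and all letters distinct): K must equal 3, so K=3.

Answer: K=3, L=6, M=8, N=7, P=2, R=5, T=0, X=4, Z=1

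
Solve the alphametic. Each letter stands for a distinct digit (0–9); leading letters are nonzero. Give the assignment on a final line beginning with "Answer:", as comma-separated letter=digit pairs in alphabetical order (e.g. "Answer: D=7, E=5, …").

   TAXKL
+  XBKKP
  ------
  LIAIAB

Step 1. [col 1: L + P ≡ B (mod 10)] B=9 is one option consistent with column 1 (L + P ≡ B (mod 10), carry-in 0) — take it, so B=9.
Step 2. [col 1: L + P ≡ B (mod 10)] several values work for P in column 1 (L + P ≡ B (mod 10), carry-in 0); try P=8 ⇒ P=8.
Step 3. [col 1: L + P ≡ B (mod 10)] in column 1 we have L+P≡B with carry-in 0; given P=8, B=9 and digits 8,9 already taken and all letters distinct, that pins L to 1, so L=1.
Step 4. [col 2: K + K ≡ A (mod 10)] column 2 (K + K ≡ A (mod 10), carry-in 0) doesn't pin K yet; pick K=3 and continue, so K=3.
Step 5. [col 2: K + K ≡ A (mod 10)] column 2 reads K+K+carry(0)=A with K=3; with digits 1,3,8,9 already taken and all letters distinct, the only value for A is 6. So A=6.
Step 6. [col 3: X + K ≡ I (mod 10)] X=7 is one option consistent with column 3 (X + K ≡ I (mod 10), carry-in 0) — take it. So X=7.
Step 7. [col 3: X + K ≡ I (mod 10)] from column 3 (X=7, K=3, carry-in 0, digits 1,3,6,7,8,9 already taken and all letters distinct): I must equal 0. So I=0.
Step 8. [col 5: T + X ≡ I (mod 10)] in column 5 we have T+X≡I with carry-in 1; given X=7, I=0 and digits 0,1,3,6,7,8,9 already taken and all letters distinct, that pins T to 2. So T=2.

Answer: A=6, B=9, I=0, K=3, L=1, P=8, T=2, X=7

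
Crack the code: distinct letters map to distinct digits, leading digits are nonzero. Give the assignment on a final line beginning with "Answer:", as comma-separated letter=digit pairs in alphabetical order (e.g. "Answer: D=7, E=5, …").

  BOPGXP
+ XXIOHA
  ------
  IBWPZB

Step 1. [col 1: P + A ≡ B (mod 10)] A=6 is one option consistent with column 1 (P + A ≡ B (mod 10), carry-in 0) — take it. So A=6.
Step 2. [col 1: P + A ≡ B (mod 10)] several values work for B in column 1 (P + A ≡ B (mod 10), carry-in 0); try B=1. So B=1.
Step 3. [col 1: P + A ≡ B (mod 10)] column 1: given A=6, B=1, carry-in 0, and digits 1,6 already taken and all letters distinct, P+A≡B (mod 10) forces P=5, so P=5.
Step 4. [col 2: X + H ≡ Z (mod 10)] no forcing yet in column 2 (carry-in 1); H=0 is free and consistent — try it, so H=0.
Step 5. [col 2: X + H ≡ Z (mod 10)] Z=8 is one option consistent with column 2 (X + H ≡ Z (mod 10), carry-in 1) — take it, so Z=8.
Step 6. [col 2: X + H ≡ Z (mod 10)] in column 2 we have X+H≡Z with carry-in 1; given H=0, Z=8 and digits 0,1,5,6,8 already taken and all letters distinct, that pins X to 7 ⇒ X=7.
Step 7. [col 3: G + O ≡ P (mod 10)] column 3 (G + O ≡ P (mod 10), carry-in 0) doesn't pin O yet; pick O=3 and continue ⇒ O=3.
Step 8. [col 3: G + O ≡ P (mod 10)] from column 3 (O=3, P=5, carry-in 0, digits 0,1,3,5,6,7,8 already taken and all letters distinct): G must equal 2, so G=2.
Step 9. [col 4: P + I ≡ W (mod 10)] W=4 is one option consistent with column 4 (P + I ≡ W (mod 10), carry-in 0) — take it, so W=4.
Step 10. [col 4: P + I ≡ W (mod 10)] from column 4 (P=5, W=4, carry-in 0, digits 0,1,2,3,4,5,6,7,8 already taken and all letters distinct): I must equal 9 ⇒ I=9.

Answer: A=6, B=1, G=2, H=0, I=9, O=3, P=5, W=4, X=7, Z=8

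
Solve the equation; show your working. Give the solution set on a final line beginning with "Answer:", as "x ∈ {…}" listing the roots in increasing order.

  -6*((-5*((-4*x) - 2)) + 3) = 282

Step 1. [-6*((-5*((-4*x) - 2)) + 3) = 282] -6·(inner) — divide through by -6, so div: (-5*((-4*x) - 2)) + 3 = -47.
Step 2. [(-5*((-4*x) - 2)) + 3 = -47] 3 comes off first (subtract 3), so sub: -5*((-4*x) - 2) = -50.
Step 3. [-5*((-4*x) - 2) = -50] -5·(inner) — divide through by -5 ⇒ div: (-4*x) - 2 = 10.
Step 4. [(-4*x) - 2 = 10] 2 comes off first (add 2), so sub: -4*x = 12.
Step 5. [-4*x = 12] -4 out front; divide by -4, so div: x = -3.

Answer: x ∈ {-3}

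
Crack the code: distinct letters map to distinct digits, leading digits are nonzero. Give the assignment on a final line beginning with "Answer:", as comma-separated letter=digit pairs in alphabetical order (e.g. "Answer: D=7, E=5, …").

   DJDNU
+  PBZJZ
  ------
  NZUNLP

Step 1. [N] N is the leading digit of a 6-digit sum of two 5-digit numbers; the final carry is exactly 1 ⇒ N=1.
Step 2. [col 1: U + Z ≡ P (mod 10)] column 1 (U + Z ≡ P (mod 10), carry-in 0) doesn't pin Z yet; pick Z=4 and continue ⇒ Z=4.
Step 3. [col 1: U + Z ≡ P (mod 10)] column 1 (U + Z ≡ P (mod 10), carry-in 0) doesn't pin P yet; pick P=6 and continue, so P=6.
Step 4. [col 1: U + Z ≡ P (mod 10)] from column 1 (Z=4, P=6, carry-in 0, digits 1,4,6 already taken and all letters distinct): U must equal 2 ⇒ U=2.
Step 5. [col 2: N + J ≡ L (mod 10)] J=8 is one option consistent with column 2 (N + J ≡ L (mod 10), carry-in 0) — take it ⇒ J=8.
Step 6. [col 2: N + J ≡ L (mod 10)] in column 2 we have N+J≡L with carry-in 0; given N=1, J=8 and digits 1,2,4,6,8 already taken and all letters distinct, that pins L to 9, so L=9.
Step 7. [col 3: D + Z ≡ N (mod 10)] column 3: given Z=4, N=1, carry-in 0, and digits 1,2,4,6,8,9 already taken and all letters distinct, D+Z≡N (mod 10) forces D=7. So D=7.
Step 8. [col 4: J + B ≡ U (mod 10)] from column 4 (J=8, U=2, carry-in 1, digits 1,2,4,6,7,8,9 already taken and all letters distinct): B must equal 3. So B=3.

Answer: B=3, D=7, J=8, L=9, N=1, P=6, U=2, Z=4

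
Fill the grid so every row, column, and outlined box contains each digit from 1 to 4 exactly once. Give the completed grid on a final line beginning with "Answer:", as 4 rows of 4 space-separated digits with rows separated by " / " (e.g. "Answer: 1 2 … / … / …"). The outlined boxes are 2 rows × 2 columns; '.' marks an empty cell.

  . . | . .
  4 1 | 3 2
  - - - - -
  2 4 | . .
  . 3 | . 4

Step 1. [r3c3∈{1}] only 1 remains possible at r3c3. So r3c3=1.
Step 2. [r3c4∈{3}] only 3 remains possible at r3c4. So r3c4=3.
Step 3. [r1c2∈{2}] r1c2 is down to just 2, so r1c2=2.
Step 4. [r1c1∈{3}] only 3 remains possible at r1c1. So r1c1=3.
Step 5. [r4c3∈{2}] r4c3 has the single candidate 2. So r4c3=2.
Step 6. [r1c4∈{1}] only 1 remains possible at r1c4 ⇒ r1c4=1.
Step 7. [r4c1∈{1}] r4c1's peers cover all but 1 ⇒ r4c1=1.
Step 8. [r1c3∈{4}] r1c3 is down to just 4, so r1c3=4.

Answer: 3 2 4 1 / 4 1 3 2 / 2 4 1 3 / 1 3 2 4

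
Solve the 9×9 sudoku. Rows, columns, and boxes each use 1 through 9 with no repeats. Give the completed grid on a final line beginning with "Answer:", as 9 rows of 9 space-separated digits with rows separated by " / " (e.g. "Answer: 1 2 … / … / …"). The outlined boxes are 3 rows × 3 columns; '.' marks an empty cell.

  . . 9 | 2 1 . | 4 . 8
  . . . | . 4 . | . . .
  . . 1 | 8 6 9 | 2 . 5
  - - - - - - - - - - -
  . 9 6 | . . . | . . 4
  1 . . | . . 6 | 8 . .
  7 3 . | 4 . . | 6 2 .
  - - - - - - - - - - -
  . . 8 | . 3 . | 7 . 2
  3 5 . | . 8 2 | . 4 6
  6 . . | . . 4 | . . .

Step 1. [r2c3∈{2,3,5,7}] r2c3 is the only open cell in col 3 admitting 3, so r2c3=3.
Step 2. [r3c8∈{3,7}] across row 3, 3 lands solely at r3c8. So r3c8=3.
Step 3. [r3c2∈{4,7}] across row 3, 7 lands solely at r3c2 ⇒ r3c2=7.
Step 4. [r4c1∈{2,5,8}] r4c1 is the only open cell in box 4 admitting 8, so r4c1=8.
Step 5. [r5c3∈{2,4,5}] col 3 places 4 nowhere but r5c3. So r5c3=4.
Step 6. [r5c2∈{2}] only 2 remains possible at r5c2. So r5c2=2.
Step 7. [r9c2∈{1}] r9c2 is down to just 1. So r9c2=1.
Step 8. [r7c4∈{1,5,6,9}] row 7 places 6 nowhere but r7c4. So r7c4=6.
Step 9. [r1c6∈{3,5,7}] row 1 places 3 nowhere but r1c6. So r1c6=3.
Step 10. [r1c8∈{6,7}] in row 1, 7 fits only at r1c8. So r1c8=7.
Step 11. [r5c9∈{3,7,9}] in col 9, 7 fits only at r5c9. So r5c9=7.
Step 12. [r4c7∈{1,3,5}] in box 6, 3 fits only at r4c7, so r4c7=3.
Step 13. [r9c7∈{5,9}] in col 7, 5 fits only at r9c7, so r9c7=5.
Step 14. [r7c6∈{1,5}] across row 7, 5 lands solely at r7c6 ⇒ r7c6=5.
Step 15. [r2c4∈{5,7}] 5 has one home in box 2: r2c4, so r2c4=5.
Step 16. [r8c4∈{1,7,9}] box 8 places 1 nowhere but r8c4 ⇒ r8c4=1.
Step 17. [r8c7∈{9}] r8c7's peers cover all but 9. So r8c7=9.
Step 18. [r4c4∈{7}] only 7 remains possible at r4c4 ⇒ r4c4=7.
Step 19. [r2c8∈{1,6,9}] across col 8, 6 lands solely at r2c8, so r2c8=6.
Step 20. [r5c8∈{5,9}] r5c8 is the only open cell in col 8 admitting 9. So r5c8=9.
Step 21. [r6c9∈{1}] r6c9 is down to just 1, so r6c9=1.
Step 22. [r6c5∈{5,9}] across row 6, 9 lands solely at r6c5. So r6c5=9.
Step 23. [r4c5∈{2,5}] in row 4, 2 fits only at r4c5 ⇒ r4c5=2.
Step 24. [r7c1∈{4,9}] across row 7, 9 lands solely at r7c1 ⇒ r7c1=9.
Step 25. [r9c3∈{2,7}] in row 9, 2 fits only at r9c3, so r9c3=2.
Step 26. [r9c9∈{3}] r9c9's peers cover all but 3, so r9c9=3.
Step 27. [r2c2∈{8}] r2c2's peers cover all but 8. So r2c2=8.
Step 28. [r9c5∈{7}] r9c5 has the single candidate 7 ⇒ r9c5=7.
Step 29. [r8c3∈{7}] r8c3 has the single candidate 7 ⇒ r8c3=7.
Step 30. [r1c2∈{6}] r1c2's peers cover all but 6. So r1c2=6.
Step 31. [r5c4∈{3}] r5c4's peers cover all but 3 ⇒ r5c4=3.
Step 32. [r4c8∈{5}] r4c8 has the single candidate 5, so r4c8=5.
Step 33. [r4c6∈{1}] r4c6 has the single candidate 1. So r4c6=1.
Step 34. [r9c4∈{9}] nothing but 9 survives at r9c4. So r9c4=9.
Step 35. [r3c1∈{4}] nothing but 4 survives at r3c1, so r3c1=4.
Step 36. [r2c1∈{2}] nothing but 2 survives at r2c1. So r2c1=2.
Step 37. [r1c1∈{5}] only 5 remains possible at r1c1, so r1c1=5.
Step 38. [r6c3∈{5}] r6c3 is down to just 5 ⇒ r6c3=5.
Step 39. [r7c8∈{1}] nothing but 1 survives at r7c8. So r7c8=1.
Step 40. [r2c9∈{9}] nothing but 9 survives at r2c9. So r2c9=9.
Step 41. [r9c8∈{8}] nothing but 8 survives at r9c8. So r9c8=8.
Step 42. [r5c5∈{5}] r5c5's peers cover all but 5 ⇒ r5c5=5.
Step 43. [r7c2∈{4}] only 4 remains possible at r7c2 ⇒ r7c2=4.
Step 44. [r2c7∈{1}] r2c7 is down to just 1. So r2c7=1.
Step 45. [r6c6∈{8}] r6c6 has the single candidate 8. So r6c6=8.
Step 46. [r2c6∈{7}] nothing but 7 survives at r2c6. So r2c6=7.

Answer: 5 6 9 2 1 3 4 7 8 / 2 8 3 5 4 7 1 6 9 / 4 7 1 8 6 9 2 3 5 / 8 9 6 7 2 1 3 5 4 / 1 2 4 3 5 6 8 9 7 / 7 3 5 4 9 8 6 2 1 / 9 4 8 6 3 5 7 1 2 / 3 5 7 1 8 2 9 4 6 / 6 1 2 9 7 4 5 8 3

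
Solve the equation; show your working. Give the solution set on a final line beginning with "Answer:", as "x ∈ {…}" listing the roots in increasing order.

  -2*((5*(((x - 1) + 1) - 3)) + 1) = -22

Step 1. [-2*((5*(((x - 1) + 1) - 3)) + 1) = -22] leading coefficient -2: divide by -2, so div: (5*(((x - 1) + 1) - 3)) + 1 = 11.
Step 2. [(5*(((x - 1) + 1) - 3)) + 1 = 11] 1 comes off first (subtract 1), so sub: 5*(((x - 1) + 1) - 3) = 10.
Step 3. [5*(((x - 1) + 1) - 3) = 10] 5 out front; divide by 5. So div: ((x - 1) + 1) - 3 = 2.
Step 4. [((x - 1) + 1) - 3 = 2] peel the -3: add 3 from each side ⇒ sub: (x - 1) + 1 = 5.
Step 5. [(x - 1) + 1 = 5] peel the +1: subtract 1 from each side, so sub: x - 1 = 4.
Step 6. [x - 1 = 4] add 1: x sits inside (… - 1), so sub: x = 5.

Answer: x ∈ {5}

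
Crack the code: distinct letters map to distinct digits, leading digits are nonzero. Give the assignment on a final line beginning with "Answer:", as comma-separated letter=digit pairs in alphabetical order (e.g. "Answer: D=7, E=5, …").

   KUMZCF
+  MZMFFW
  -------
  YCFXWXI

Step 1. [col 1: F + W ≡ I (mod 10)] W=2 is one option consistent with column 1 (F + W ≡ I (mod 10), carry-in 0) — take it ⇒ W=2.
Step 2. [col 1: F + W ≡ I (mod 10)] no forcing yet in column 1 (carry-in 0); I=0 is free and consistent — try it, so I=0.
Step 3. [Y] adding two 6-digit numbers gives at most 6+1 digits, and here it does — Y is that final carry and must be 1 ⇒ Y=1.
Step 4. [col 1: F + W ≡ I (mod 10)] from column 1 (W=2, I=0, carry-in 0, digits 0,1,2 already taken and all letters distinct): F must equal 8. So F=8.
Step 5. [col 2: C + F ≡ X (mod 10)] no forcing yet in column 2 (carry-in 1); X=5 is free and consistent — try it ⇒ X=5.
Step 6. [col 2: C + F ≡ X (mod 10)] column 2 reads C+F+carry(1)=X with F=8, X=5; with digits 0,1,2,5,8 already taken and all letters distinct, the only value for C is 6. So C=6.
Step 7. [col 3: Z + F ≡ W (mod 10)] from column 3 (F=8, W=2, carry-in 1, digits 0,1,2,5,6,8 already taken and all letters distinct): Z must equal 3. So Z=3.
Step 8. [col 4: M + M ≡ X (mod 10)] from column 4 (X=5, carry-in 1, digits 0,1,2,3,5,6,8 already taken and all letters distinct): M must equal 7 ⇒ M=7.
Step 9. [col 5: U + Z ≡ F (mod 10)] column 5 reads U+Z+carry(1)=F with Z=3, F=8; with digits 0,1,2,3,5,6,7,8 already taken and all letters distinct, the only value for U is 4 ⇒ U=4.
Step 10. [col 6: K + M ≡ C (mod 10)] column 6: given M=7, C=6, carry-in 0, and digits 0,1,2,3,4,5,6,7,8 already taken and all letters distinct, K+M≡C (mod 10) forces K=9. So K=9.

Answer: C=6, F=8, I=0, K=9, M=7, U=4, W=2, X=5, Y=1, Z=3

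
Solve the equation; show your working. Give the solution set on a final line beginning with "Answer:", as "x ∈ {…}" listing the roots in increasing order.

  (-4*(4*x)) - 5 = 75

Step 1. [(-4*(4*x)) - 5 = 75] add 5: x sits inside (… - 5). So sub: -4*(4*x) = 80.
Step 2. [-4*(4*x) = 80] -4 out front; divide by -4. So div: 4*x = -20.
Step 3. [4*x = -20] divide by the outer 4, so div: x = -5.

Answer: x ∈ {-5}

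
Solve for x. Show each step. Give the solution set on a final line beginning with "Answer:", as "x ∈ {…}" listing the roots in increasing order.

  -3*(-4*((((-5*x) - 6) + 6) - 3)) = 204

Step 1. [-3*(-4*((((-5*x) - 6) + 6) - 3)) = 204] -3·(inner) — divide through by -3. So div: -4*((((-5*x) - 6) + 6) - 3) = -68.
Step 2. [-4*((((-5*x) - 6) + 6) - 3) = -68] -4·(inner) — divide through by -4, so div: (((-5*x) - 6) + 6) - 3 = 17.
Step 3. [(((-5*x) - 6) + 6) - 3 = 17] the outer -3 inverts by adding 3. So sub: ((-5*x) - 6) + 6 = 20.
Step 4. [((-5*x) - 6) + 6 = 20] subtract 6: x sits inside (… + 6). So sub: (-5*x) - 6 = 14.
Step 5. [(-5*x) - 6 = 14] add 6: x sits inside (… - 6). So sub: -5*x = 20.
Step 6. [-5*x = 20] divide by the outer -5 ⇒ div: x = -4.

Answer: x ∈ {-4}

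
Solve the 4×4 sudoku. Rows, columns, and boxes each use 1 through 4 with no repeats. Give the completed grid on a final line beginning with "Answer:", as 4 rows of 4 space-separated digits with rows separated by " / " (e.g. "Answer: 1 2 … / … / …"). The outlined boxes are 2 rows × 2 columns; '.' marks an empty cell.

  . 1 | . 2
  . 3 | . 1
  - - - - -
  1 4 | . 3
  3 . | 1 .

Step 1. [r1c1∈{4}] r1c1's peers cover all but 4 ⇒ r1c1=4.
Step 2. [r2c3∈{4}] r2c3 is down to just 4. So r2c3=4.
Step 3. [r2c1∈{2}] r2c1 has the single candidate 2. So r2c1=2.
Step 4. [r3c3∈{2}] r3c3 is down to just 2 ⇒ r3c3=2.
Step 5. [r4c2∈{2}] r4c2 has the single candidate 2. So r4c2=2.
Step 6. [r1c3∈{3}] r1c3 has the single candidate 3, so r1c3=3.
Step 7. [r4c4∈{4}] r4c4 is down to just 4, so r4c4=4.

Answer: 4 1 3 2 / 2 3 4 1 / 1 4 2 3 / 3 2 1 4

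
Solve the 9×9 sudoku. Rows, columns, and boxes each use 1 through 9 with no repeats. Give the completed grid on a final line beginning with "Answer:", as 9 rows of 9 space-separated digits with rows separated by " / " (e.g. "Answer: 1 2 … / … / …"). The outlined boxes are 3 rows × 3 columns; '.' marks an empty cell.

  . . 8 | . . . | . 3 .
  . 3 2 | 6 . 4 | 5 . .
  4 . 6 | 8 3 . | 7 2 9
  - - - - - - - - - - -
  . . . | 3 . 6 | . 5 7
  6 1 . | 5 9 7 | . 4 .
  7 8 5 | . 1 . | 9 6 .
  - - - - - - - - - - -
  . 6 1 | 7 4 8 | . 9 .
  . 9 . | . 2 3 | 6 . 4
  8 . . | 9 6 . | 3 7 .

Step 1. [r1c5∈{5,7}] col 5 places 5 nowhere but r1c5 ⇒ r1c5=5.
Step 2. [r7c7∈{2}] r7c7's peers cover all but 2 ⇒ r7c7=2.
Step 3. [r8c4∈{1}] only 1 remains possible at r8c4. So r8c4=1.
Step 4. [r2c8∈{1,8}] across col 8, 1 lands solely at r2c8 ⇒ r2c8=1.
Step 5. [r5c9∈{2,3,8}] r5c9 is the only open cell in row 5 admitting 2. So r5c9=2.
Step 6. [r1c6∈{1,2,9}] across col 6, 9 lands solely at r1c6, so r1c6=9.
Step 7. [r9c2∈{2,4,5}] 2 has one home in row 9: r9c2, so r9c2=2.
Step 8. [r7c9∈{5}] only 5 remains possible at r7c9, so r7c9=5.
Step 9. [r4c3∈{4,9}] col 3 places 9 nowhere but r4c3 ⇒ r4c3=9.
Step 10. [r5c7∈{8}] r5c7 has the single candidate 8, so r5c7=8.
Step 11. [r1c4∈{2}] r1c4 is down to just 2 ⇒ r1c4=2.
Step 12. [r8c8∈{8}] nothing but 8 survives at r8c8, so r8c8=8.
Step 13. [r9c6∈{5}] r9c6's peers cover all but 5, so r9c6=5.
Step 14. [r1c1∈{1}] r1c1's peers cover all but 1. So r1c1=1.
Step 15. [r6c6∈{2}] nothing but 2 survives at r6c6, so r6c6=2.
Step 16. [r9c3∈{4}] r9c3 has the single candidate 4 ⇒ r9c3=4.
Step 17. [r7c1∈{3}] r7c1's peers cover all but 3. So r7c1=3.
Step 18. [r6c4∈{4}] r6c4's peers cover all but 4, so r6c4=4.
Step 19. [r4c1∈{2}] r4c1 has the single candidate 2, so r4c1=2.
Step 20. [r8c1∈{5}] r8c1 has the single candidate 5 ⇒ r8c1=5.
Step 21. [r8c3∈{7}] r8c3's peers cover all but 7 ⇒ r8c3=7.
Step 22. [r2c5∈{7}] r2c5 is down to just 7 ⇒ r2c5=7.
Step 23. [r5c3∈{3}] only 3 remains possible at r5c3. So r5c3=3.
Step 24. [r1c9∈{6}] only 6 remains possible at r1c9 ⇒ r1c9=6.
Step 25. [r2c1∈{9}] r2c1's peers cover all but 9. So r2c1=9.
Step 26. [r4c2∈{4}] r4c2 has the single candidate 4 ⇒ r4c2=4.
Step 27. [r4c5∈{8}] r4c5 has the single candidate 8, so r4c5=8.
Step 28. [r1c2∈{7}] r1c2's peers cover all but 7. So r1c2=7.
Step 29. [r3c6∈{1}] r3c6 is down to just 1. So r3c6=1.
Step 30. [r4c7∈{1}] only 1 remains possible at r4c7. So r4c7=1.
Step 31. [r3c2∈{5}] only 5 remains possible at r3c2, so r3c2=5.
Step 32. [r6c9∈{3}] r6c9's peers cover all but 3, so r6c9=3.
Step 33. [r2c9∈{8}] r2c9 has the single candidate 8. So r2c9=8.
Step 34. [r1c7∈{4}] r1c7 is down to just 4 ⇒ r1c7=4.
Step 35. [r9c9∈{1}] r9c9 has the single candidate 1. So r9c9=1.

Answer: 1 7 8 2 5 9 4 3 6 / 9 3 2 6 7 4 5 1 8 / 4 5 6 8 3 1 7 2 9 / 2 4 9 3 8 6 1 5 7 / 6 1 3 5 9 7 8 4 2 / 7 8 5 4 1 2 9 6 3 / 3 6 1 7 4 8 2 9 5 / 5 9 7 1 2 3 6 8 4 / 8 2 4 9 6 5 3 7 1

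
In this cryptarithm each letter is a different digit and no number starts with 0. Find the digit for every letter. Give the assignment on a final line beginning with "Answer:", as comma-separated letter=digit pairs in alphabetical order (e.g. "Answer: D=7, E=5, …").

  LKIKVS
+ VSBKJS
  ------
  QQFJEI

Step 1. [col 1: S + S ≡ I (mod 10)] S=7 is one option consistent with column 1 (S + S ≡ I (mod 10), carry-in 0) — take it. So S=7.
Step 2. [col 1: S + S ≡ I (mod 10)] column 1: given S=7, carry-in 0, and digits 7 already taken and all letters distinct, S+S≡I (mod 10) forces I=4. So I=4.
Step 3. [col 2: V + J ≡ E (mod 10)] V=6 is one option consistent with column 2 (V + J ≡ E (mod 10), carry-in 1) — take it, so V=6.
Step 4. [col 2: V + J ≡ E (mod 10)] column 2 (V + J ≡ E (mod 10), carry-in 1) doesn't pin J yet; pick J=3 and continue, so J=3.
Step 5. [col 2: V + J ≡ E (mod 10)] from column 2 (V=6, J=3, carry-in 1, digits 3,4,6,7 already taken and all letters distinct): E must equal 0, so E=0.
Step 6. [col 3: K + K ≡ J (mod 10)] from column 3 (J=3, carry-in 1, digits 0,3,4,6,7 already taken and all letters distinct): K must equal 1. So K=1.
Step 7. [col 4: I + B ≡ F (mod 10)] F=9 is one option consistent with column 4 (I + B ≡ F (mod 10), carry-in 0) — take it. So F=9.
Step 8. [col 4: I + B ≡ F (mod 10)] from column 4 (I=4, F=9, carry-in 0, digits 0,1,3,4,6,7,9 already taken and all letters distinct): B must equal 5 ⇒ B=5.
Step 9. [col 5: K + S ≡ Q (mod 10)] column 5: given K=1, S=7, carry-in 0, and digits 0,1,3,4,5,6,7,9 already taken and all letters distinct, K+S≡Q (mod 10) forces Q=8 ⇒ Q=8.
Step 10. [col 6: L + V ≡ Q (mod 10)] column 6 reads L+V+carry(0)=Q with V=6, Q=8; with digits 0,1,3,4,5,6,7,8,9 already taken and all letters distinct, the only value for L is 2. So L=2.

Answer: B=5, E=0, F=9, I=4, J=3, K=1, L=2, Q=8, S=7, V=6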